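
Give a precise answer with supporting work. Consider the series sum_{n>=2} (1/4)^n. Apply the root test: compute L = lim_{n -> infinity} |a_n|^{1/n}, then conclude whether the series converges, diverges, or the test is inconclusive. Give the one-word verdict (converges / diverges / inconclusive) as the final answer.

Let a_n denote the general term. Form |a_n|^(1/n) and simplify:
|a_n|^(1/n) = 1/4
Take the limit as n -> infinity: L = 1/4.
Since L = 1/4 < 1, the root test implies convergence.

converges


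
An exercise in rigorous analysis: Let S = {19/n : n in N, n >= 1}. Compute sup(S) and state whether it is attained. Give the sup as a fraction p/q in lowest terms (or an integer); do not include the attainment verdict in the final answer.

Analysis:
- Values: 19, 19/2, 19/3, 19/4, ... strictly decreasing.
- The maximum is 19 (n=1); sup = 19 (attained).
- The set is bounded below by 0; 19/n -> 0 so 0 is the greatest lower bound.
- 0 is not in the set, so inf = 0 is not attained.
Conclusion: sup(S) = 19, attained in S.

19


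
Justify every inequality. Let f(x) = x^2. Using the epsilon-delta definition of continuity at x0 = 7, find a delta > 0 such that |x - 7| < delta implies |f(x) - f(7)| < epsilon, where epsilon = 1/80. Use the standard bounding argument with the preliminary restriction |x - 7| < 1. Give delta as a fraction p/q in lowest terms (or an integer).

Factor: |x^2 - (7)^2| = |x - 7| * |x + 7|.
Impose |x - 7| < 1 first. Then |x + 7| = |(x - 7) + 2*(7)| <= |x - 7| + 2*|7| < 1 + 14 = 15.
So |x^2 - (7)^2| < delta * 15.
We need delta * 15 <= 1/80, i.e. delta <= 1/80/15 = 1/1200.
Since 1/1200 < 1, this is tighter than 1; take delta = 1/1200.
So delta = 1/1200 works.

1/1200


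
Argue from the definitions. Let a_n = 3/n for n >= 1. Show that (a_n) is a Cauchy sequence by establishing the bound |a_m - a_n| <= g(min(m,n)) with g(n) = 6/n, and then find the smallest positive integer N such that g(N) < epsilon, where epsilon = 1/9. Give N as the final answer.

For any m, n >= 1, by the triangle inequality:
|a_m - a_n| = |3/m - 3/n| <= 3*1/m + 3*1/n <= 6/min(m,n).
So g(n) = 6/n bounds the Cauchy difference. Since g(n) -> 0, (a_n) is Cauchy.
Now solve g(N) < 1/9: 6/N < 1/9 <=> N > 6 / (1/9) = 54.
The smallest integer strictly greater than 54 is N = 55.
Check: g(55) = 6/55 = 6/55 < 1/9; g(54) = 1/9 >= 1/9. So N = 55.

55


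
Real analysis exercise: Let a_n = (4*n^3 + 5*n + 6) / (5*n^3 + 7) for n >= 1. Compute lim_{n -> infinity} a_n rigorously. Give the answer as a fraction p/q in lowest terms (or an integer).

Divide numerator and denominator by n^3, the highest power:
numerator / n^3 = 4 + 5/n^2 + 6/n^3
denominator / n^3 = 5 + 7/n^3
As n -> infinity, all terms of the form c/n^k (k >= 1) tend to 0.
So numerator / n^3 -> 4 and denominator / n^3 -> 5.
Therefore lim a_n = 4/5.

4/5


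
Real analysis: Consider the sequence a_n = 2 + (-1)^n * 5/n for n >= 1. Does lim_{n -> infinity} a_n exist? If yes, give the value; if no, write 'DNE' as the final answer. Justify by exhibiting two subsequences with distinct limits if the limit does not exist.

Examine the behaviour of a_n along subsequences.
Even-n subsequence a_{2k} = 2 + 5/(2k) -> 2. Odd-n subsequence a_{2k+1} = 2 - 5/(2k+1) -> 2. Both tend to 2, which suggests the limit is 2; verify directly.
|a_n - 2| = |(-1)^n * 5/n| = 5/n for every n >= 1.
Given epsilon > 0, choose a positive integer N > 5/epsilon. Then for all n >= N, |a_n - 2| = 5/n <= 5/N < epsilon.
So by the definition of the limit, lim a_n exists and equals 2.

2


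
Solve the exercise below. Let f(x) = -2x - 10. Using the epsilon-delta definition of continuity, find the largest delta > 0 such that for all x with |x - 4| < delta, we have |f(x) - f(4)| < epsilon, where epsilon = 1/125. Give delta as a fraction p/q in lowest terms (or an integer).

We compute f(4) = -2*(4) - 10 = -18.
|f(x) - f(4)| = |-2x - 10 - (-18)| = |-2(x - 4)| = 2|x - 4|.
We need 2|x - 4| < 1/125, i.e. |x - 4| < 1/125 / 2 = 1/250.
So any delta <= 1/250 works. Conversely, if delta > 1/250, then x = 4 + 1/250 satisfies |x - 4| = 1/250 < delta but |f(x) - f(4)| = 2 * 1/250 = 1/125, which is not < 1/125; so no larger delta works.
Hence the largest such delta is 1/250.

1/250


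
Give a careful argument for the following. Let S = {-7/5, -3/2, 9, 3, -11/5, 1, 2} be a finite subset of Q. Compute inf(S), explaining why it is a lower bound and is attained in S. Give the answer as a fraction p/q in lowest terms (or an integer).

S is finite, so inf(S) = min(S).
Sorted increasing:
-11/5, -3/2, -7/5, 1, 2, 3, 9
The extremum is -11/5.
For every x in S, x >= -11/5. And -11/5 is in S, so it is attained.
Therefore inf(S) = -11/5.

-11/5


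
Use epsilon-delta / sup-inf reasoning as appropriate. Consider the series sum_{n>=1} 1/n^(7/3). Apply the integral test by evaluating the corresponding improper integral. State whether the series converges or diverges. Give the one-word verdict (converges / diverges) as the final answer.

Let f(x) = x^(-7/3). Then f is positive, continuous, and decreasing on [1, infinity), so the integral test applies.
Compute the improper integral int_{1}^infinity f(x) dx:
  antiderivative F(x) = -3/(4*x^(4/3)).
  As x -> infinity, F(x) -> 0 (since p = 7/3 > 1).
  So int = F(infinity) - F(1) = 0 - (-3/4) = 3/4.
  Finite, so by the integral test, the series converges.

converges


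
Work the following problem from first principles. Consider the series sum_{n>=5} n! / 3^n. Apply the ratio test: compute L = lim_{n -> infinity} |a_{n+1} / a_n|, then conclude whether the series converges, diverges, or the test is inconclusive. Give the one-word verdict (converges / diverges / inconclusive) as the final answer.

Let a_n denote the general term. Form the ratio a_{n+1}/a_n and simplify:
a_{n+1}/a_n = n/3 + 1/3
Take the limit as n -> infinity: L = infinity.
Since L = infinity > 1 (or L = infinity), the ratio test implies the series diverges.

diverges


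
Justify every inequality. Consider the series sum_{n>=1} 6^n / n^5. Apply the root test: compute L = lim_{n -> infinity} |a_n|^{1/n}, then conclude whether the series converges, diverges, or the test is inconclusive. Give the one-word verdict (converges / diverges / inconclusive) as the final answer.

Let a_n denote the general term. Form |a_n|^(1/n) and simplify:
|a_n|^(1/n) = 6/n^(5/n)
Take the limit as n -> infinity: L = 6.
Since L = 6 > 1, the root test implies divergence.

diverges


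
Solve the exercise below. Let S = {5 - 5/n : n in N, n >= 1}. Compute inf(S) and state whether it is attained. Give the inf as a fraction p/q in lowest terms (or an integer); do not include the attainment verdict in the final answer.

Analysis:
- Values: 0, 5/2, 10/3, 15/4, ... strictly increasing.
- Minimum is 0 (n=1); inf = 0 (attained).
- 5 - 5/n -> 5 from below; sup = 5, not attained.
Conclusion: inf(S) = 0, attained in S.

0


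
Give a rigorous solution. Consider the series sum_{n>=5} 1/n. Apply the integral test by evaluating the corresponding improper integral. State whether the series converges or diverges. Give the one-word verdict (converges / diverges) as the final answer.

Let f(x) = 1/x. Then f is positive, continuous, and decreasing on [5, infinity), so the integral test applies.
Compute the improper integral int_{5}^infinity f(x) dx:
  antiderivative F(x) = log(x).
  As x -> infinity, log(x) -> infinity.
  So int = infinity - log(5) = infinity. By the integral test, the series diverges.

diverges


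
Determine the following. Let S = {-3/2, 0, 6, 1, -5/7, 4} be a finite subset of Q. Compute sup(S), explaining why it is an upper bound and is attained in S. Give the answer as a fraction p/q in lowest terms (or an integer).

S is finite, so sup(S) = max(S).
Sorted decreasing:
6, 4, 1, 0, -5/7, -3/2
The extremum is 6.
For every x in S, x <= 6. And 6 is in S, so it is attained.
Therefore sup(S) = 6.

6


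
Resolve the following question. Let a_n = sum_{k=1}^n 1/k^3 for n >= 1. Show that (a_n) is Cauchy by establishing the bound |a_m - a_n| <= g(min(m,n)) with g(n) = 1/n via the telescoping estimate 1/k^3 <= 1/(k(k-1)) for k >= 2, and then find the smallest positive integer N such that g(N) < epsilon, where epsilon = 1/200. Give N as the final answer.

For m > n >= 1: |a_m - a_n| = sum_{k=n+1}^m 1/k^3.
Use 1/k^3 <= 1/(k(k-1)) = 1/(k-1) - 1/k for k >= 2 (which holds since k^3 >= k^2 >= k(k-1) for k >= 2):
sum_{k=n+1}^m 1/k^3 <= sum_{k=n+1}^m (1/(k-1) - 1/k) = 1/n - 1/m <= 1/n.
By symmetry the same bound holds with n,m swapped, so |a_m - a_n| <= 1/min(m,n) = g(min(m,n)). Since g(n) -> 0, (a_n) is Cauchy.
Now solve g(N) < 1/200: 1/N < 1/200 <=> N > 1/(1/200) = 200.
The smallest integer strictly greater than 200 is N = 201.
Check: g(201) = 1/201 < 1/200; g(200) = 1/200 >= 1/200. So N = 201.

201


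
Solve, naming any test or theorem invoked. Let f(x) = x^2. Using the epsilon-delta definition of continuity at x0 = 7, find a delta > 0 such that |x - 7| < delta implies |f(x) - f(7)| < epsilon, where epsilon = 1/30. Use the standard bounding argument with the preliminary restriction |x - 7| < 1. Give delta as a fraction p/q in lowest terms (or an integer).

Factor: |x^2 - (7)^2| = |x - 7| * |x + 7|.
Impose |x - 7| < 1 first. Then |x + 7| = |(x - 7) + 2*(7)| <= |x - 7| + 2*|7| < 1 + 14 = 15.
So |x^2 - (7)^2| < delta * 15.
We need delta * 15 <= 1/30, i.e. delta <= 1/30/15 = 1/450.
Since 1/450 < 1, this is tighter than 1; take delta = 1/450.
So delta = 1/450 works.

1/450


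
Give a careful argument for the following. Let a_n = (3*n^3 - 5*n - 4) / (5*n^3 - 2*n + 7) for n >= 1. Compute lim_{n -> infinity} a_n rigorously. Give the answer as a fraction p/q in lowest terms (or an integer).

Divide numerator and denominator by n^3, the highest power:
numerator / n^3 = 3 - 5/n^2 - 4/n^3
denominator / n^3 = 5 - 2/n^2 + 7/n^3
As n -> infinity, all terms of the form c/n^k (k >= 1) tend to 0.
So numerator / n^3 -> 3 and denominator / n^3 -> 5.
Therefore lim a_n = 3/5.

3/5


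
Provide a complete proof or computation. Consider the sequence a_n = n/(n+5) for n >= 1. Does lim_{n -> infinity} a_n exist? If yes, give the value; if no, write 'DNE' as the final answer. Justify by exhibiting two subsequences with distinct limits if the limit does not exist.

Examine the behaviour of a_n along subsequences.
Even-n subsequence a_{2k} = (2k)/(2k+5) -> 1. Odd-n subsequence a_{2k+1} = (2k+1)/(2k+6) -> 1. Both tend to 1, which suggests the limit is 1; verify directly.
|a_n - 1| = |n - (n+5)| / (n+5) = 5/(n+5) < 5/n for every n >= 1.
Given epsilon > 0, choose a positive integer N > 5/epsilon. Then for all n >= N, |a_n - 1| < 5/n <= 5/N < epsilon.
So by the definition of the limit, lim a_n exists and equals 1.

1


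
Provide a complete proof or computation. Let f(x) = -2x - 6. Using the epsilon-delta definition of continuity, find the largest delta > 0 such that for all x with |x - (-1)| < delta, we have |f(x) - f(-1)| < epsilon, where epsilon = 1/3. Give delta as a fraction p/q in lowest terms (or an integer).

We compute f(-1) = -2*(-1) - 6 = -4.
|f(x) - f(-1)| = |-2x - 6 - (-4)| = |-2(x - (-1))| = 2|x - (-1)|.
We need 2|x - (-1)| < 1/3, i.e. |x - (-1)| < 1/3 / 2 = 1/6.
So any delta <= 1/6 works. Conversely, if delta > 1/6, then x = -1 + 1/6 satisfies |x - (-1)| = 1/6 < delta but |f(x) - f(-1)| = 2 * 1/6 = 1/3, which is not < 1/3; so no larger delta works.
Hence the largest such delta is 1/6.

1/6


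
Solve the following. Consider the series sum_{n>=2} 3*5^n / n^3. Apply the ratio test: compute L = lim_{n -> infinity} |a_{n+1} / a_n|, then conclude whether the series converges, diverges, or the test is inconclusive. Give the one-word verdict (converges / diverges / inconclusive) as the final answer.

Let a_n denote the general term. Form the ratio a_{n+1}/a_n and simplify:
a_{n+1}/a_n = 5*n^3/(n + 1)^3
Take the limit as n -> infinity: L = 5.
Since L = 5 > 1 (or L = infinity), the ratio test implies the series diverges.

diverges


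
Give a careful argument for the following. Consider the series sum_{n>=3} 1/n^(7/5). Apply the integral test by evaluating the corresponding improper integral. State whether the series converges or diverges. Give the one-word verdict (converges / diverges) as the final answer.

Let f(x) = x^(-7/5). Then f is positive, continuous, and decreasing on [3, infinity), so the integral test applies.
Compute the improper integral int_{3}^infinity f(x) dx:
  antiderivative F(x) = -5/(2*x^(2/5)).
  As x -> infinity, F(x) -> 0 (since p = 7/5 > 1).
  So int = F(infinity) - F(3) = 0 - (-5*3^(3/5)/6) = 5*3^(3/5)/6.
  Finite, so by the integral test, the series converges.

converges


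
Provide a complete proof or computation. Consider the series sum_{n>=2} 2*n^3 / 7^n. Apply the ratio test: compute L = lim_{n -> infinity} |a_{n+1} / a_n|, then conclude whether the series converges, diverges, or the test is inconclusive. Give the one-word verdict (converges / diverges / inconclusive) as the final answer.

Let a_n denote the general term. Form the ratio a_{n+1}/a_n and simplify:
a_{n+1}/a_n = (n + 1)^3/(7*n^3)
Take the limit as n -> infinity: L = 1/7.
Since L = 1/7 < 1, the ratio test implies the series converges.

converges


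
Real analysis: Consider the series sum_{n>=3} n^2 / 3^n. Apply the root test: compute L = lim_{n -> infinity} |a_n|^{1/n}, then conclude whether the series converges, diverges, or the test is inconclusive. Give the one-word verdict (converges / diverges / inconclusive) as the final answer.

Let a_n denote the general term. Form |a_n|^(1/n) and simplify:
|a_n|^(1/n) = n^(2/n)/3
Take the limit as n -> infinity: L = 1/3.
Since L = 1/3 < 1, the root test implies convergence.

converges


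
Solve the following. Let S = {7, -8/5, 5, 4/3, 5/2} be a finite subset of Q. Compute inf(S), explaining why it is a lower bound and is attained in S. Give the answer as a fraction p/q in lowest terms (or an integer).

S is finite, so inf(S) = min(S).
Sorted increasing:
-8/5, 4/3, 5/2, 5, 7
The extremum is -8/5.
For every x in S, x >= -8/5. And -8/5 is in S, so it is attained.
Therefore inf(S) = -8/5.

-8/5


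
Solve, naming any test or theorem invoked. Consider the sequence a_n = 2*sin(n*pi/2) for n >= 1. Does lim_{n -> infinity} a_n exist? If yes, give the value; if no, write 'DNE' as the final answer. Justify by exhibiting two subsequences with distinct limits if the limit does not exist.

Examine the behaviour of a_n along subsequences.
a_{4k+1} = 2*sin(pi/2 + 2k*pi) = 2 -> 2. a_{4k+3} = 2*sin(3pi/2 + 2k*pi) = -2 -> -2.
Since these two subsequential limits are 2 and -2, distinct, the full sequence cannot converge (a convergent sequence has all subsequences tending to the same limit). So lim a_n does not exist.

DNE


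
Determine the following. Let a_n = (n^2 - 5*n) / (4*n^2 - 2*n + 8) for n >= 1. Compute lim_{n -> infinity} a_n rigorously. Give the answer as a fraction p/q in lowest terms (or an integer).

Divide numerator and denominator by n^2, the highest power:
numerator / n^2 = 1 - 5/n
denominator / n^2 = 4 - 2/n + 8/n^2
As n -> infinity, all terms of the form c/n^k (k >= 1) tend to 0.
So numerator / n^2 -> 1 and denominator / n^2 -> 4.
Therefore lim a_n = 1/4.

1/4


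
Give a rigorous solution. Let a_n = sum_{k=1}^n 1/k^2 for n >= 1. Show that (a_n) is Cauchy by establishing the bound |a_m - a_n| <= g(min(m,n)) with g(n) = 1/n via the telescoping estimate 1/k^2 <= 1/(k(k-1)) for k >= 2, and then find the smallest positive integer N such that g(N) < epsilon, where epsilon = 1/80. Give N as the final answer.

For m > n >= 1: |a_m - a_n| = sum_{k=n+1}^m 1/k^2.
Use 1/k^2 <= 1/(k(k-1)) = 1/(k-1) - 1/k for k >= 2:
sum_{k=n+1}^m 1/k^2 <= sum_{k=n+1}^m (1/(k-1) - 1/k) = 1/n - 1/m <= 1/n.
By symmetry the same bound holds with n,m swapped, so |a_m - a_n| <= 1/min(m,n) = g(min(m,n)). Since g(n) -> 0, (a_n) is Cauchy.
Now solve g(N) < 1/80: 1/N < 1/80 <=> N > 1/(1/80) = 80.
The smallest integer strictly greater than 80 is N = 81.
Check: g(81) = 1/81 < 1/80; g(80) = 1/80 >= 1/80. So N = 81.

81


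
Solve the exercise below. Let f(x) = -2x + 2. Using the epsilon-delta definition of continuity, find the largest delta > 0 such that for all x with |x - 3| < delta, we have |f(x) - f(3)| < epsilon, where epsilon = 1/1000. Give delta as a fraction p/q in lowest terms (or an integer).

We compute f(3) = -2*(3) + 2 = -4.
|f(x) - f(3)| = |-2x + 2 - (-4)| = |-2(x - 3)| = 2|x - 3|.
We need 2|x - 3| < 1/1000, i.e. |x - 3| < 1/1000 / 2 = 1/2000.
So any delta <= 1/2000 works. Conversely, if delta > 1/2000, then x = 3 + 1/2000 satisfies |x - 3| = 1/2000 < delta but |f(x) - f(3)| = 2 * 1/2000 = 1/1000, which is not < 1/1000; so no larger delta works.
Hence the largest such delta is 1/2000.

1/2000


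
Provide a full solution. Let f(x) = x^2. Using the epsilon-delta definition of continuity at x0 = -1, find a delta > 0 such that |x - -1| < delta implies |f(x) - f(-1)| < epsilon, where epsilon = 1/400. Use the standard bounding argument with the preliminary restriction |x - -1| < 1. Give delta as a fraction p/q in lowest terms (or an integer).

Factor: |x^2 - (-1)^2| = |x - -1| * |x + -1|.
Impose |x - -1| < 1 first. Then |x + -1| = |(x - -1) + 2*(-1)| <= |x - -1| + 2*|-1| < 1 + 2 = 3.
So |x^2 - (-1)^2| < delta * 3.
We need delta * 3 <= 1/400, i.e. delta <= 1/400/3 = 1/1200.
Since 1/1200 < 1, this is tighter than 1; take delta = 1/1200.
So delta = 1/1200 works.

1/1200


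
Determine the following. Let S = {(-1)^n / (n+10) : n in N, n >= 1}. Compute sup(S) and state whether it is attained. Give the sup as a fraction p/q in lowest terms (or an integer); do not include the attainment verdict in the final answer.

Analysis:
- Values: -1/11, 1/12, -1/13, 1/14, -1/15, ...
- Positive terms (even n): 1/(2+10), 1/(4+10), ... decreasing -> max = 1/12 (n=2).
- Negative terms (odd n): -1/(1+10), -1/(3+10), ... increasing -> min = -1/11 (n=1).
- So sup = 1/12 (attained at n=2); inf = -1/11 (attained at n=1).
Conclusion: sup(S) = 1/12, attained in S.

1/12


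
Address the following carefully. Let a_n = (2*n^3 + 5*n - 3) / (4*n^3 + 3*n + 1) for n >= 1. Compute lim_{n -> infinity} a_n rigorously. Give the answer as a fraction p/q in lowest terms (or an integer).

Divide numerator and denominator by n^3, the highest power:
numerator / n^3 = 2 + 5/n^2 - 3/n^3
denominator / n^3 = 4 + 3/n^2 + n^(-3)
As n -> infinity, all terms of the form c/n^k (k >= 1) tend to 0.
So numerator / n^3 -> 2 and denominator / n^3 -> 4.
Therefore lim a_n = 1/2.

1/2


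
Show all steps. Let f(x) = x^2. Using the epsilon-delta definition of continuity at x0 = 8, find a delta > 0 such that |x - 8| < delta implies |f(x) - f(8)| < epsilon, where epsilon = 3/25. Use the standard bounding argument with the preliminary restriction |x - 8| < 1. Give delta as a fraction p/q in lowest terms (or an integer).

Factor: |x^2 - (8)^2| = |x - 8| * |x + 8|.
Impose |x - 8| < 1 first. Then |x + 8| = |(x - 8) + 2*(8)| <= |x - 8| + 2*|8| < 1 + 16 = 17.
So |x^2 - (8)^2| < delta * 17.
We need delta * 17 <= 3/25, i.e. delta <= 3/25/17 = 3/425.
Since 3/425 < 1, this is tighter than 1; take delta = 3/425.
So delta = 3/425 works.

3/425


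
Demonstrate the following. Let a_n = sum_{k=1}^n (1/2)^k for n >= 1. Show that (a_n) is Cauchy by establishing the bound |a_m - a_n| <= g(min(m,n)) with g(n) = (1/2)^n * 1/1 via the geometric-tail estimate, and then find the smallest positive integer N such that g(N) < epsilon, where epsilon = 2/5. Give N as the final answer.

For m > n >= 1: |a_m - a_n| = sum_{k=n+1}^m (1/2)^k < sum_{k=n+1}^infinity (1/2)^k = (1/2)^(n+1) / (1 - 1/2) = (1/2)^n * (1/2) * (2/1) = (1/2)^n * 1/1.
So g(n) = (1/2)^n / 1. Since g(n) -> 0, (a_n) is Cauchy.
Now solve g(N) < 2/5: (1/2)^N / 1 < 2/5 <=> 2^N > 1 / (1 * 2/5) = 5/2.
Check powers of 2: 2^1 = 2 <= 5/2, 2^2 = 4 > 5/2.
So the smallest such N is 2. Check: g(2) = 1/(1 * 4) = 1/4 < 2/5.

2


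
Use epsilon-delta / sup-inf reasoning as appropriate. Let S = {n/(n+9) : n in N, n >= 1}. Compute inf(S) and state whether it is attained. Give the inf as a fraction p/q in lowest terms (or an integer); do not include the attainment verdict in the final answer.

Analysis:
- Values: 1/10, 2/11, 1/4, 4/13, ... strictly increasing.
- Minimum is 1/10 (n=1); inf = 1/10 (attained).
- n/(n+9) = 1 - 9/(n+9) -> 1 from below as n -> infinity, and never equals 1.
- So sup = 1 (not attained).
Conclusion: inf(S) = 1/10, attained in S.

1/10


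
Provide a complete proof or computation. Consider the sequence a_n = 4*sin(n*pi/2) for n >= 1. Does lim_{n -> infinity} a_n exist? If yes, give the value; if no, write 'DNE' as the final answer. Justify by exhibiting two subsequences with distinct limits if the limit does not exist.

Examine the behaviour of a_n along subsequences.
a_{4k+1} = 4*sin(pi/2 + 2k*pi) = 4 -> 4. a_{4k+3} = 4*sin(3pi/2 + 2k*pi) = -4 -> -4.
Since these two subsequential limits are 4 and -4, distinct, the full sequence cannot converge (a convergent sequence has all subsequences tending to the same limit). So lim a_n does not exist.

DNE


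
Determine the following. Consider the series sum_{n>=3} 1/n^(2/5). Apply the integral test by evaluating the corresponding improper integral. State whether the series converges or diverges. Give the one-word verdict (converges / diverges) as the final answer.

Let f(x) = x^(-2/5). Then f is positive, continuous, and decreasing on [3, infinity), so the integral test applies.
Compute the improper integral int_{3}^infinity f(x) dx:
  antiderivative F(x) = 5*x^(3/5)/3.
  As x -> infinity, F(x) -> infinity (since p = 2/5 < 1).
  So the integral diverges. By the integral test, the series diverges.

diverges


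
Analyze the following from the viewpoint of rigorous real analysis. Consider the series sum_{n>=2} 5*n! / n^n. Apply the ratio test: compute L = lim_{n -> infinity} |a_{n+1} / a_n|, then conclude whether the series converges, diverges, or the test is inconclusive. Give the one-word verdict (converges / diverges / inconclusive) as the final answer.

Let a_n denote the general term. Form the ratio a_{n+1}/a_n and simplify:
a_{n+1}/a_n = (n/(n + 1))^n
Take the limit as n -> infinity: L = exp(-1).
Since L = exp(-1) < 1, the ratio test implies the series converges.

converges


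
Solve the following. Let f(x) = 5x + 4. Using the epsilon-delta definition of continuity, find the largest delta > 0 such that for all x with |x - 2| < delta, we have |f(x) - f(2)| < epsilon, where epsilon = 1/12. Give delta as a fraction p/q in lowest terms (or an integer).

We compute f(2) = 5*(2) + 4 = 14.
|f(x) - f(2)| = |5x + 4 - (14)| = |5(x - 2)| = 5|x - 2|.
We need 5|x - 2| < 1/12, i.e. |x - 2| < 1/12 / 5 = 1/60.
So any delta <= 1/60 works. Conversely, if delta > 1/60, then x = 2 + 1/60 satisfies |x - 2| = 1/60 < delta but |f(x) - f(2)| = 5 * 1/60 = 1/12, which is not < 1/12; so no larger delta works.
Hence the largest such delta is 1/60.

1/60


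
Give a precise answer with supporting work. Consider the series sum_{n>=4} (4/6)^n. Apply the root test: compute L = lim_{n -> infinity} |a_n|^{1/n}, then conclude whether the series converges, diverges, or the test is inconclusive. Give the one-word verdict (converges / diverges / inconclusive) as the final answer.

Let a_n denote the general term. Form |a_n|^(1/n) and simplify:
|a_n|^(1/n) = 2/3
Take the limit as n -> infinity: L = 2/3.
Since L = 2/3 < 1, the root test implies convergence.

converges


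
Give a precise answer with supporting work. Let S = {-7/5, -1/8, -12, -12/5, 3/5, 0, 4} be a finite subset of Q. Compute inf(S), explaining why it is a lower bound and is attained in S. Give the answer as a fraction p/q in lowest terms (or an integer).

S is finite, so inf(S) = min(S).
Sorted increasing:
-12, -12/5, -7/5, -1/8, 0, 3/5, 4
The extremum is -12.
For every x in S, x >= -12. And -12 is in S, so it is attained.
Therefore inf(S) = -12.

-12


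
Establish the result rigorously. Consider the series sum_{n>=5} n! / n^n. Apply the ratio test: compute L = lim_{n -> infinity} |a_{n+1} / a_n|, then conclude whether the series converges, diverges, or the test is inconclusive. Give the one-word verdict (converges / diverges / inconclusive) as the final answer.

Let a_n denote the general term. Form the ratio a_{n+1}/a_n and simplify:
a_{n+1}/a_n = (n/(n + 1))^n
Take the limit as n -> infinity: L = exp(-1).
Since L = exp(-1) < 1, the ratio test implies the series converges.

converges


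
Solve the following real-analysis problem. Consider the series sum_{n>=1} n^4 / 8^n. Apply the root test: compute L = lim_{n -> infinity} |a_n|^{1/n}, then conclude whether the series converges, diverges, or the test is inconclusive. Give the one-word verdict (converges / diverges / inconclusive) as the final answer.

Let a_n denote the general term. Form |a_n|^(1/n) and simplify:
|a_n|^(1/n) = n^(4/n)/8
Take the limit as n -> infinity: L = 1/8.
Since L = 1/8 < 1, the root test implies convergence.

converges


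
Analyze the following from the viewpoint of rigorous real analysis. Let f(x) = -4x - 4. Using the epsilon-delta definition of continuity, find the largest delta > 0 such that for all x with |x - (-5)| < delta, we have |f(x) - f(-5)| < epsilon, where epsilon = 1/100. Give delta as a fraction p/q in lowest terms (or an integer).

We compute f(-5) = -4*(-5) - 4 = 16.
|f(x) - f(-5)| = |-4x - 4 - (16)| = |-4(x - (-5))| = 4|x - (-5)|.
We need 4|x - (-5)| < 1/100, i.e. |x - (-5)| < 1/100 / 4 = 1/400.
So any delta <= 1/400 works. Conversely, if delta > 1/400, then x = -5 + 1/400 satisfies |x - (-5)| = 1/400 < delta but |f(x) - f(-5)| = 4 * 1/400 = 1/100, which is not < 1/100; so no larger delta works.
Hence the largest such delta is 1/400.

1/400


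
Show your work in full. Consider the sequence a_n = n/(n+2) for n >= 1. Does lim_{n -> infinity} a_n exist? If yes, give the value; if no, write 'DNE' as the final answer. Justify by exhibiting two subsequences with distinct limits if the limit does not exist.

Examine the behaviour of a_n along subsequences.
Even-n subsequence a_{2k} = (2k)/(2k+2) -> 1. Odd-n subsequence a_{2k+1} = (2k+1)/(2k+3) -> 1. Both tend to 1, which suggests the limit is 1; verify directly.
|a_n - 1| = |n - (n+2)| / (n+2) = 2/(n+2) < 2/n for every n >= 1.
Given epsilon > 0, choose a positive integer N > 2/epsilon. Then for all n >= N, |a_n - 1| < 2/n <= 2/N < epsilon.
So by the definition of the limit, lim a_n exists and equals 1.

1


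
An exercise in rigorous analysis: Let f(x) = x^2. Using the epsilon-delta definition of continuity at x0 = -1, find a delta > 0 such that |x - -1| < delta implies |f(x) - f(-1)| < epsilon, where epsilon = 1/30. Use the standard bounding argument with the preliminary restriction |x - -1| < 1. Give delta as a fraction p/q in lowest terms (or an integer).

Factor: |x^2 - (-1)^2| = |x - -1| * |x + -1|.
Impose |x - -1| < 1 first. Then |x + -1| = |(x - -1) + 2*(-1)| <= |x - -1| + 2*|-1| < 1 + 2 = 3.
So |x^2 - (-1)^2| < delta * 3.
We need delta * 3 <= 1/30, i.e. delta <= 1/30/3 = 1/90.
Since 1/90 < 1, this is tighter than 1; take delta = 1/90.
So delta = 1/90 works.

1/90


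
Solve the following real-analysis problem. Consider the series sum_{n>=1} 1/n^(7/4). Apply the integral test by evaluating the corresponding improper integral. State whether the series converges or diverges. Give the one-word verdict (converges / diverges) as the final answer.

Let f(x) = x^(-7/4). Then f is positive, continuous, and decreasing on [1, infinity), so the integral test applies.
Compute the improper integral int_{1}^infinity f(x) dx:
  antiderivative F(x) = -4/(3*x^(3/4)).
  As x -> infinity, F(x) -> 0 (since p = 7/4 > 1).
  So int = F(infinity) - F(1) = 0 - (-4/3) = 4/3.
  Finite, so by the integral test, the series converges.

converges


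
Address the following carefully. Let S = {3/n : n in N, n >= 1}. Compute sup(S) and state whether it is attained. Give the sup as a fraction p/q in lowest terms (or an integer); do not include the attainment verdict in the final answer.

Analysis:
- Values: 3, 3/2, 1, 3/4, ... strictly decreasing.
- The maximum is 3 (n=1); sup = 3 (attained).
- The set is bounded below by 0; 3/n -> 0 so 0 is the greatest lower bound.
- 0 is not in the set, so inf = 0 is not attained.
Conclusion: sup(S) = 3, attained in S.

3


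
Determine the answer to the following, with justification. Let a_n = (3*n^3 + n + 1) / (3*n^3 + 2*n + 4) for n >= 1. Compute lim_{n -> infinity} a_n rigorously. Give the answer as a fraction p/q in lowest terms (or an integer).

Divide numerator and denominator by n^3, the highest power:
numerator / n^3 = 3 + n^(-2) + n^(-3)
denominator / n^3 = 3 + 2/n^2 + 4/n^3
As n -> infinity, all terms of the form c/n^k (k >= 1) tend to 0.
So numerator / n^3 -> 3 and denominator / n^3 -> 3.
Therefore lim a_n = 1.

1


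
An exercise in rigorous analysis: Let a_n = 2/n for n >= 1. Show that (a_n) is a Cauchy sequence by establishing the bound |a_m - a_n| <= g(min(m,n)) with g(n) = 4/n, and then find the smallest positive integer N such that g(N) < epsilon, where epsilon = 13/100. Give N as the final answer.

For any m, n >= 1, by the triangle inequality:
|a_m - a_n| = |2/m - 2/n| <= 2*1/m + 2*1/n <= 4/min(m,n).
So g(n) = 4/n bounds the Cauchy difference. Since g(n) -> 0, (a_n) is Cauchy.
Now solve g(N) < 13/100: 4/N < 13/100 <=> N > 4 / (13/100) = 400/13.
The smallest integer strictly greater than 400/13 is N = 31.
Check: g(31) = 4/31 = 4/31 < 13/100; g(30) = 2/15 >= 13/100. So N = 31.

31


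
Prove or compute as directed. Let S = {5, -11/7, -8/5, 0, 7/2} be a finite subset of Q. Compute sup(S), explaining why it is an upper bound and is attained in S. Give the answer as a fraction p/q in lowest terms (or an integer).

S is finite, so sup(S) = max(S).
Sorted decreasing:
5, 7/2, 0, -11/7, -8/5
The extremum is 5.
For every x in S, x <= 5. And 5 is in S, so it is attained.
Therefore sup(S) = 5.

5


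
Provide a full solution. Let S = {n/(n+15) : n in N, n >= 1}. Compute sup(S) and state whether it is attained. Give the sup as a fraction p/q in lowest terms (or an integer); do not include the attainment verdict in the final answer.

Analysis:
- Values: 1/16, 2/17, 1/6, 4/19, ... strictly increasing.
- Minimum is 1/16 (n=1); inf = 1/16 (attained).
- n/(n+15) = 1 - 15/(n+15) -> 1 from below as n -> infinity, and never equals 1.
- So sup = 1 (not attained).
Conclusion: sup(S) = 1, not attained in S.

1


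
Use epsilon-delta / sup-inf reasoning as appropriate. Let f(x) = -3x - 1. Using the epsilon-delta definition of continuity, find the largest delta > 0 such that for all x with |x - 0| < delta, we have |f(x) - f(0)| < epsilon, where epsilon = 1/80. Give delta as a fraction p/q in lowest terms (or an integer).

We compute f(0) = -3*(0) - 1 = -1.
|f(x) - f(0)| = |-3x - 1 - (-1)| = |-3(x - 0)| = 3|x - 0|.
We need 3|x - 0| < 1/80, i.e. |x - 0| < 1/80 / 3 = 1/240.
So any delta <= 1/240 works. Conversely, if delta > 1/240, then x = 0 + 1/240 satisfies |x - 0| = 1/240 < delta but |f(x) - f(0)| = 3 * 1/240 = 1/80, which is not < 1/80; so no larger delta works.
Hence the largest such delta is 1/240.

1/240


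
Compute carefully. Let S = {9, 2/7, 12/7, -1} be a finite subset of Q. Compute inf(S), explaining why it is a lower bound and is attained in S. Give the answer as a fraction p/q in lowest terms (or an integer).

S is finite, so inf(S) = min(S).
Sorted increasing:
-1, 2/7, 12/7, 9
The extremum is -1.
For every x in S, x >= -1. And -1 is in S, so it is attained.
Therefore inf(S) = -1.

-1


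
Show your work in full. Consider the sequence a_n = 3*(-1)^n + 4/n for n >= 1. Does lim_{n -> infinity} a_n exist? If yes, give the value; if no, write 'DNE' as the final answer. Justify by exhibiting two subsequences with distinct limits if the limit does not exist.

Examine the behaviour of a_n along subsequences.
a_{2k} = 3 + 4/(2k) -> 3. a_{2k+1} = -3 + 4/(2k+1) -> -3.
Since these two subsequential limits are 3 and -3, distinct, the full sequence cannot converge (a convergent sequence has all subsequences tending to the same limit). So lim a_n does not exist.

DNE


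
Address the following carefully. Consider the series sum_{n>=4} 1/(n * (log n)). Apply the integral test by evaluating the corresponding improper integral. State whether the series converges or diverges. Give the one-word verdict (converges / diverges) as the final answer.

Let f(x) = 1/(x*log(x)). Then f is positive, continuous, and decreasing on [4, infinity), so the integral test applies.
Compute the improper integral int_{4}^infinity f(x) dx:
  antiderivative F(x) = log(log(x)).
  F(x) = log(log(x)) -> infinity as x -> infinity. The integral diverges, so by the integral test, the series diverges.

diverges


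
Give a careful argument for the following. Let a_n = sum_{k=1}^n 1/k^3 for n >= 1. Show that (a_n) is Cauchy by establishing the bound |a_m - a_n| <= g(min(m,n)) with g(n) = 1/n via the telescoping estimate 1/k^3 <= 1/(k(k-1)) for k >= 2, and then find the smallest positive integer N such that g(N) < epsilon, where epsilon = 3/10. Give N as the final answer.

For m > n >= 1: |a_m - a_n| = sum_{k=n+1}^m 1/k^3.
Use 1/k^3 <= 1/(k(k-1)) = 1/(k-1) - 1/k for k >= 2 (which holds since k^3 >= k^2 >= k(k-1) for k >= 2):
sum_{k=n+1}^m 1/k^3 <= sum_{k=n+1}^m (1/(k-1) - 1/k) = 1/n - 1/m <= 1/n.
By symmetry the same bound holds with n,m swapped, so |a_m - a_n| <= 1/min(m,n) = g(min(m,n)). Since g(n) -> 0, (a_n) is Cauchy.
Now solve g(N) < 3/10: 1/N < 3/10 <=> N > 1/(3/10) = 10/3.
The smallest integer strictly greater than 10/3 is N = 4.
Check: g(4) = 1/4 < 3/10; g(3) = 1/3 >= 3/10. So N = 4.

4


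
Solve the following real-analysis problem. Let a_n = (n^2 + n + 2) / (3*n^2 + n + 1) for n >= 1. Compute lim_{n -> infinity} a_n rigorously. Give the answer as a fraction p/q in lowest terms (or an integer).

Divide numerator and denominator by n^2, the highest power:
numerator / n^2 = 1 + 1/n + 2/n^2
denominator / n^2 = 3 + 1/n + n^(-2)
As n -> infinity, all terms of the form c/n^k (k >= 1) tend to 0.
So numerator / n^2 -> 1 and denominator / n^2 -> 3.
Therefore lim a_n = 1/3.

1/3


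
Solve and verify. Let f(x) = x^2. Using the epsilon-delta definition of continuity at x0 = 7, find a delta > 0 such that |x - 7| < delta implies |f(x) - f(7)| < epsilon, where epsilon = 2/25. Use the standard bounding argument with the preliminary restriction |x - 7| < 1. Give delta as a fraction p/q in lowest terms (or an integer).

Factor: |x^2 - (7)^2| = |x - 7| * |x + 7|.
Impose |x - 7| < 1 first. Then |x + 7| = |(x - 7) + 2*(7)| <= |x - 7| + 2*|7| < 1 + 14 = 15.
So |x^2 - (7)^2| < delta * 15.
We need delta * 15 <= 2/25, i.e. delta <= 2/25/15 = 2/375.
Since 2/375 < 1, this is tighter than 1; take delta = 2/375.
So delta = 2/375 works.

2/375


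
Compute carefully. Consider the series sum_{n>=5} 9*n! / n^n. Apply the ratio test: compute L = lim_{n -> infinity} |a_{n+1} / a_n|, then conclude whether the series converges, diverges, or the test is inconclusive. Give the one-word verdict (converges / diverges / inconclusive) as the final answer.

Let a_n denote the general term. Form the ratio a_{n+1}/a_n and simplify:
a_{n+1}/a_n = (n/(n + 1))^n
Take the limit as n -> infinity: L = exp(-1).
Since L = exp(-1) < 1, the ratio test implies the series converges.

converges


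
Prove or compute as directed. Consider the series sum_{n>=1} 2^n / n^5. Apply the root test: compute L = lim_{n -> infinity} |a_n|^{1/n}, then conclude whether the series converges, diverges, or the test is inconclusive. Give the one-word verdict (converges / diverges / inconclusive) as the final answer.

Let a_n denote the general term. Form |a_n|^(1/n) and simplify:
|a_n|^(1/n) = 2/n^(5/n)
Take the limit as n -> infinity: L = 2.
Since L = 2 > 1, the root test implies divergence.

diverges


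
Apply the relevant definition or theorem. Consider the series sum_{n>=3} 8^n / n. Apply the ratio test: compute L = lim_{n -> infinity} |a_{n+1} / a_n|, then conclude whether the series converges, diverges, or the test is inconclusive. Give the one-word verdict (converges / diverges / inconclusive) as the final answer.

Let a_n denote the general term. Form the ratio a_{n+1}/a_n and simplify:
a_{n+1}/a_n = 8*n/(n + 1)
Take the limit as n -> infinity: L = 8.
Since L = 8 > 1 (or L = infinity), the ratio test implies the series diverges.

diverges


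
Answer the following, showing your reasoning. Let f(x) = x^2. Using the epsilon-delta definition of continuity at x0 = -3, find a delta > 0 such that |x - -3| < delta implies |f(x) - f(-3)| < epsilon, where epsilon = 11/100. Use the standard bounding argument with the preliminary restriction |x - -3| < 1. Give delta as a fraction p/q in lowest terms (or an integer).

Factor: |x^2 - (-3)^2| = |x - -3| * |x + -3|.
Impose |x - -3| < 1 first. Then |x + -3| = |(x - -3) + 2*(-3)| <= |x - -3| + 2*|-3| < 1 + 6 = 7.
So |x^2 - (-3)^2| < delta * 7.
We need delta * 7 <= 11/100, i.e. delta <= 11/100/7 = 11/700.
Since 11/700 < 1, this is tighter than 1; take delta = 11/700.
So delta = 11/700 works.

11/700


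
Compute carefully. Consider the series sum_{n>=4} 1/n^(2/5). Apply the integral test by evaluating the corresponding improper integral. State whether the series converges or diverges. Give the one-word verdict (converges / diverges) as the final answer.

Let f(x) = x^(-2/5). Then f is positive, continuous, and decreasing on [4, infinity), so the integral test applies.
Compute the improper integral int_{4}^infinity f(x) dx:
  antiderivative F(x) = 5*x^(3/5)/3.
  As x -> infinity, F(x) -> infinity (since p = 2/5 < 1).
  So the integral diverges. By the integral test, the series diverges.

diverges


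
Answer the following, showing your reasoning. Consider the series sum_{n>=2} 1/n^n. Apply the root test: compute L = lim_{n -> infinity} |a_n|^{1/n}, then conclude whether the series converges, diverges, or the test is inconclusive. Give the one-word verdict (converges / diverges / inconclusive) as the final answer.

Let a_n denote the general term. Form |a_n|^(1/n) and simplify:
|a_n|^(1/n) = 1/n
Take the limit as n -> infinity: L = 0.
Since L = 0 < 1, the root test implies convergence.

converges


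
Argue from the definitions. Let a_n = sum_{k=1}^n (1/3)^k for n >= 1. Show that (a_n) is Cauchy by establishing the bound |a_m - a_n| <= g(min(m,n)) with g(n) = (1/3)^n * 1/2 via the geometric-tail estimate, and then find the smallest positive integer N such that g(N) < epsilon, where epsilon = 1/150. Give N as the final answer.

For m > n >= 1: |a_m - a_n| = sum_{k=n+1}^m (1/3)^k < sum_{k=n+1}^infinity (1/3)^k = (1/3)^(n+1) / (1 - 1/3) = (1/3)^n * (1/3) * (3/2) = (1/3)^n * 1/2.
So g(n) = (1/3)^n / 2. Since g(n) -> 0, (a_n) is Cauchy.
Now solve g(N) < 1/150: (1/3)^N / 2 < 1/150 <=> 3^N > 1 / (2 * 1/150) = 75.
Check powers of 3: 3^3 = 27 <= 75, 3^4 = 81 > 75.
So the smallest such N is 4. Check: g(4) = 1/(2 * 81) = 1/162 < 1/150.

4


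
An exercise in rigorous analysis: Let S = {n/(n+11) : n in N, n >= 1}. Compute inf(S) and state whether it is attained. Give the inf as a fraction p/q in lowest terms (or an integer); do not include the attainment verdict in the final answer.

Analysis:
- Values: 1/12, 2/13, 3/14, 4/15, ... strictly increasing.
- Minimum is 1/12 (n=1); inf = 1/12 (attained).
- n/(n+11) = 1 - 11/(n+11) -> 1 from below as n -> infinity, and never equals 1.
- So sup = 1 (not attained).
Conclusion: inf(S) = 1/12, attained in S.

1/12


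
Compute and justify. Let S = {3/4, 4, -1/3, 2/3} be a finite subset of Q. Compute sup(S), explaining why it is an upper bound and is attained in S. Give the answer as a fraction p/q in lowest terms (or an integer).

S is finite, so sup(S) = max(S).
Sorted decreasing:
4, 3/4, 2/3, -1/3
The extremum is 4.
For every x in S, x <= 4. And 4 is in S, so it is attained.
Therefore sup(S) = 4.

4


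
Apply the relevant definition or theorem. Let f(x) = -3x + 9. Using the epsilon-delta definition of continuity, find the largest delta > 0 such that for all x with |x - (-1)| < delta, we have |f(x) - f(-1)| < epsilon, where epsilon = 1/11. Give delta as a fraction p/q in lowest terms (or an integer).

We compute f(-1) = -3*(-1) + 9 = 12.
|f(x) - f(-1)| = |-3x + 9 - (12)| = |-3(x - (-1))| = 3|x - (-1)|.
We need 3|x - (-1)| < 1/11, i.e. |x - (-1)| < 1/11 / 3 = 1/33.
So any delta <= 1/33 works. Conversely, if delta > 1/33, then x = -1 + 1/33 satisfies |x - (-1)| = 1/33 < delta but |f(x) - f(-1)| = 3 * 1/33 = 1/11, which is not < 1/11; so no larger delta works.
Hence the largest such delta is 1/33.

1/33
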